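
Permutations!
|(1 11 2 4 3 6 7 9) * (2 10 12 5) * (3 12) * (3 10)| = 12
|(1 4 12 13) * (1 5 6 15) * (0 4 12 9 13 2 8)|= |(0 4 9 13 5 6 15 1 12 2 8)|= 11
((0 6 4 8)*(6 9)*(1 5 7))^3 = (0 4 9 8 6)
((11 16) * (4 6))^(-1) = ((4 6)(11 16))^(-1) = (4 6)(11 16)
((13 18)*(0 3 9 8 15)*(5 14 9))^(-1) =(0 15 8 9 14 5 3)(13 18)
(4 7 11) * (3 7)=(3 7 11 4)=[0, 1, 2, 7, 3, 5, 6, 11, 8, 9, 10, 4]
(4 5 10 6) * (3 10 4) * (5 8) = (3 10 6)(4 8 5) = [0, 1, 2, 10, 8, 4, 3, 7, 5, 9, 6]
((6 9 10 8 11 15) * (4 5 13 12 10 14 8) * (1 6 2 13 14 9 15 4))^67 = (1 13 6 12 15 10 2)(4 14 11 5 8)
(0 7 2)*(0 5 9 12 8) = [7, 1, 5, 3, 4, 9, 6, 2, 0, 12, 10, 11, 8] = (0 7 2 5 9 12 8)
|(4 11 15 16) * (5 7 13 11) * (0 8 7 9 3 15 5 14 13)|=9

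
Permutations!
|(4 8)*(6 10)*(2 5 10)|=|(2 5 10 6)(4 8)|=4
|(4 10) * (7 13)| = 2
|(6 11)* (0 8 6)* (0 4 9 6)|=|(0 8)(4 9 6 11)|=4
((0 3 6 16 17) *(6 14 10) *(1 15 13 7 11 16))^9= (0 11 15 10)(1 14 17 7)(3 16 13 6)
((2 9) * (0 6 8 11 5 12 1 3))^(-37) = (0 11 1 6 5 3 8 12)(2 9)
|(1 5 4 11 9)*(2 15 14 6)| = 20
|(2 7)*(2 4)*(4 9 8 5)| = 6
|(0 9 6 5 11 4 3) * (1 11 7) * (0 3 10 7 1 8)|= 10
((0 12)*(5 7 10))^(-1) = ((0 12)(5 7 10))^(-1) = (0 12)(5 10 7)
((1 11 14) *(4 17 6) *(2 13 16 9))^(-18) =(17)(2 16)(9 13)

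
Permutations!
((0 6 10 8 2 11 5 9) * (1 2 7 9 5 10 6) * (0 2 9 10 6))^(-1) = (0 6 11 2 9 1)(7 8 10)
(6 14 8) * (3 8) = (3 8 6 14) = [0, 1, 2, 8, 4, 5, 14, 7, 6, 9, 10, 11, 12, 13, 3]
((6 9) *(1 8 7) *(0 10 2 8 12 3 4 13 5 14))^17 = ((0 10 2 8 7 1 12 3 4 13 5 14)(6 9))^17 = (0 1 5 8 4 10 12 14 7 13 2 3)(6 9)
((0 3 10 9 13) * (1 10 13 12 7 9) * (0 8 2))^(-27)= ((0 3 13 8 2)(1 10)(7 9 12))^(-27)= (0 8 3 2 13)(1 10)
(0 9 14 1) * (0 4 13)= (0 9 14 1 4 13)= [9, 4, 2, 3, 13, 5, 6, 7, 8, 14, 10, 11, 12, 0, 1]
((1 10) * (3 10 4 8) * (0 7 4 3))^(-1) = (0 8 4 7)(1 10 3)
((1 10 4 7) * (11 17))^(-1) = (1 7 4 10)(11 17)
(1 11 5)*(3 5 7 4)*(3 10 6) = (1 11 7 4 10 6 3 5) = [0, 11, 2, 5, 10, 1, 3, 4, 8, 9, 6, 7]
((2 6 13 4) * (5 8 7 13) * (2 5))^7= (2 6)(4 8 13 5 7)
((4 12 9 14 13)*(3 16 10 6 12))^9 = ((3 16 10 6 12 9 14 13 4))^9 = (16)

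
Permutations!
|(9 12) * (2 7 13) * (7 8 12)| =6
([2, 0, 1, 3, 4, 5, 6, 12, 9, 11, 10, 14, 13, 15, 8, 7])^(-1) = (0 1 2)(7 15 13 12)(8 14 11 9)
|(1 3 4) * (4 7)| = 4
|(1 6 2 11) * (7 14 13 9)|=4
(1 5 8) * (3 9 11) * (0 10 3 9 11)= (0 10 3 11 9)(1 5 8)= [10, 5, 2, 11, 4, 8, 6, 7, 1, 0, 3, 9]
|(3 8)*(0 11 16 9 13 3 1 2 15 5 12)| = 12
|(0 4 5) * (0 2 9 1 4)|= |(1 4 5 2 9)|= 5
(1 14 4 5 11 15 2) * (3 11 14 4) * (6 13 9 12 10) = (1 4 5 14 3 11 15 2)(6 13 9 12 10) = [0, 4, 1, 11, 5, 14, 13, 7, 8, 12, 6, 15, 10, 9, 3, 2]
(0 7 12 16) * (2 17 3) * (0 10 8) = (0 7 12 16 10 8)(2 17 3) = [7, 1, 17, 2, 4, 5, 6, 12, 0, 9, 8, 11, 16, 13, 14, 15, 10, 3]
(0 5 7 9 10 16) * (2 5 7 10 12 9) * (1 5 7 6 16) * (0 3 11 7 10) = (0 6 16 3 11 7 2 10 1 5)(9 12) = [6, 5, 10, 11, 4, 0, 16, 2, 8, 12, 1, 7, 9, 13, 14, 15, 3]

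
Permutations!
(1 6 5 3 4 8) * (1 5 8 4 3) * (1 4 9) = (1 6 8 5 4 9) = [0, 6, 2, 3, 9, 4, 8, 7, 5, 1]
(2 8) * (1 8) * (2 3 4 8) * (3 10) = [0, 2, 1, 4, 8, 5, 6, 7, 10, 9, 3] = (1 2)(3 4 8 10)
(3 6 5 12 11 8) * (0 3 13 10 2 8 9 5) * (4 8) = (0 3 6)(2 4 8 13 10)(5 12 11 9) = [3, 1, 4, 6, 8, 12, 0, 7, 13, 5, 2, 9, 11, 10]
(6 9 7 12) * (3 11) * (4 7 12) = (3 11)(4 7)(6 9 12) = [0, 1, 2, 11, 7, 5, 9, 4, 8, 12, 10, 3, 6]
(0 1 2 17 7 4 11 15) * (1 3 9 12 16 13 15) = (0 3 9 12 16 13 15)(1 2 17 7 4 11) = [3, 2, 17, 9, 11, 5, 6, 4, 8, 12, 10, 1, 16, 15, 14, 0, 13, 7]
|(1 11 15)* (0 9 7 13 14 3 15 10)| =10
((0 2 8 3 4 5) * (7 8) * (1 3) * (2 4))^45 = ((0 4 5)(1 3 2 7 8))^45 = (8)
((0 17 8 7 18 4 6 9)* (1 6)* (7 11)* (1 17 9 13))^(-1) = ((0 9)(1 6 13)(4 17 8 11 7 18))^(-1) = (0 9)(1 13 6)(4 18 7 11 8 17)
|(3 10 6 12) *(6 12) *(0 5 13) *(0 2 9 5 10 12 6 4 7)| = |(0 10 6 4 7)(2 9 5 13)(3 12)| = 20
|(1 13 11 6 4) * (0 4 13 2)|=12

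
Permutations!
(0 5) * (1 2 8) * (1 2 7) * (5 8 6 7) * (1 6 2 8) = (8)(0 1 5)(6 7) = [1, 5, 2, 3, 4, 0, 7, 6, 8]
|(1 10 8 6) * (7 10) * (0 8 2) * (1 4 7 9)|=|(0 8 6 4 7 10 2)(1 9)|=14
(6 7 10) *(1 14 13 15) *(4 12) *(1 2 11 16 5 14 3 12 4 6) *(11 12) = (1 3 11 16 5 14 13 15 2 12 6 7 10) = [0, 3, 12, 11, 4, 14, 7, 10, 8, 9, 1, 16, 6, 15, 13, 2, 5]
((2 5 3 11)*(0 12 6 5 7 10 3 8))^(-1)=((0 12 6 5 8)(2 7 10 3 11))^(-1)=(0 8 5 6 12)(2 11 3 10 7)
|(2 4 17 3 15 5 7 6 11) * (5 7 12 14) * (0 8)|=24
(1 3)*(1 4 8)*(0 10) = (0 10)(1 3 4 8) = [10, 3, 2, 4, 8, 5, 6, 7, 1, 9, 0]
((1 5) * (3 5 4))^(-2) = (1 3)(4 5)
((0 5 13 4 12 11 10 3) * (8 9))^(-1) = (0 3 10 11 12 4 13 5)(8 9)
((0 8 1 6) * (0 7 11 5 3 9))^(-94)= ((0 8 1 6 7 11 5 3 9))^(-94)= (0 11 8 5 1 3 6 9 7)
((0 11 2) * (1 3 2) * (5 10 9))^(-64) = ((0 11 1 3 2)(5 10 9))^(-64) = (0 11 1 3 2)(5 9 10)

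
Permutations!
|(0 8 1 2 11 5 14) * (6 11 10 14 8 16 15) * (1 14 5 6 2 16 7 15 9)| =24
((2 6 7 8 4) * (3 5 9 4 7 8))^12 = ((2 6 8 7 3 5 9 4))^12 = (2 3)(4 7)(5 6)(8 9)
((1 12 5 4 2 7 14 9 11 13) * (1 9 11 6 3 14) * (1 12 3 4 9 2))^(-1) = (1 4 6 9 5 12 7 2 13 11 14 3) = ((1 3 14 11 13 2 7 12 5 9 6 4))^(-1)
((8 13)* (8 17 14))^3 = ((8 13 17 14))^3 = (8 14 17 13)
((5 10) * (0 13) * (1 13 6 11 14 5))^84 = (0 5)(1 11)(6 10)(13 14) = ((0 6 11 14 5 10 1 13))^84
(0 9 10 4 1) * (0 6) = (0 9 10 4 1 6) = [9, 6, 2, 3, 1, 5, 0, 7, 8, 10, 4]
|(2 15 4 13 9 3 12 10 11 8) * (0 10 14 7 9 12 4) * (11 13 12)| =42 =|(0 10 13 11 8 2 15)(3 4 12 14 7 9)|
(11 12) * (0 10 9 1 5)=(0 10 9 1 5)(11 12)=[10, 5, 2, 3, 4, 0, 6, 7, 8, 1, 9, 12, 11]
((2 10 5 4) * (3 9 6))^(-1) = (2 4 5 10)(3 6 9)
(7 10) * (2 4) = [0, 1, 4, 3, 2, 5, 6, 10, 8, 9, 7] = (2 4)(7 10)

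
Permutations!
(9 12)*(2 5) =[0, 1, 5, 3, 4, 2, 6, 7, 8, 12, 10, 11, 9] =(2 5)(9 12)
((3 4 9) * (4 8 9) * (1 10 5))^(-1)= ((1 10 5)(3 8 9))^(-1)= (1 5 10)(3 9 8)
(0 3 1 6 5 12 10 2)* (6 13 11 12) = (0 3 1 13 11 12 10 2)(5 6) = [3, 13, 0, 1, 4, 6, 5, 7, 8, 9, 2, 12, 10, 11]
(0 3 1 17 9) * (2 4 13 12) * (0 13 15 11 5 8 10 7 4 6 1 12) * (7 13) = [3, 17, 6, 12, 15, 8, 1, 4, 10, 7, 13, 5, 2, 0, 14, 11, 16, 9] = (0 3 12 2 6 1 17 9 7 4 15 11 5 8 10 13)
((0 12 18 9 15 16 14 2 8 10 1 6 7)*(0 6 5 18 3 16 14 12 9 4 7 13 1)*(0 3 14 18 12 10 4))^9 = (0 9 15 18)(1 13 6 7 4 8 2 14 12 5)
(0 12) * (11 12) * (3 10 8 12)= [11, 1, 2, 10, 4, 5, 6, 7, 12, 9, 8, 3, 0]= (0 11 3 10 8 12)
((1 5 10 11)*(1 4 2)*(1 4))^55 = (1 11 10 5)(2 4) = ((1 5 10 11)(2 4))^55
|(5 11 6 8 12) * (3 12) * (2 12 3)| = |(2 12 5 11 6 8)| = 6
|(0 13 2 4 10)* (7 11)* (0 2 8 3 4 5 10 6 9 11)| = 9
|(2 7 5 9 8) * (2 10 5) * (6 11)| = 4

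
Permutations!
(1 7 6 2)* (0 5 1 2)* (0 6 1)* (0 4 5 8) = [8, 7, 2, 3, 5, 4, 6, 1, 0] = (0 8)(1 7)(4 5)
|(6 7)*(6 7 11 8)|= 3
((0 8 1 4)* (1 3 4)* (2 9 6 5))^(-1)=((0 8 3 4)(2 9 6 5))^(-1)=(0 4 3 8)(2 5 6 9)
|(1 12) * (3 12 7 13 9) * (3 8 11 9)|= |(1 7 13 3 12)(8 11 9)|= 15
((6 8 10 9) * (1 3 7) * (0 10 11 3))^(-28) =(0 1 7 3 11 8 6 9 10) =((0 10 9 6 8 11 3 7 1))^(-28)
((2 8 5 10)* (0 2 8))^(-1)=((0 2)(5 10 8))^(-1)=(0 2)(5 8 10)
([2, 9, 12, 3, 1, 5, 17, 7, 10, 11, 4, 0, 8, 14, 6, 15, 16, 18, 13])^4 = [10, 2, 4, 3, 0, 5, 14, 7, 9, 12, 11, 8, 1, 18, 13, 15, 16, 6, 17]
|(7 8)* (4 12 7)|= 4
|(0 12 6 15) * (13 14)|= 4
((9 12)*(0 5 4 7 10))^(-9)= (0 5 4 7 10)(9 12)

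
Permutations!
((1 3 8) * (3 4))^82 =((1 4 3 8))^82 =(1 3)(4 8)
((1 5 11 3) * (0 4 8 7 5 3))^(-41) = (0 4 8 7 5 11)(1 3)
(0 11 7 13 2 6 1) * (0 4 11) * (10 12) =[0, 4, 6, 3, 11, 5, 1, 13, 8, 9, 12, 7, 10, 2] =(1 4 11 7 13 2 6)(10 12)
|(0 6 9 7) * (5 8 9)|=|(0 6 5 8 9 7)|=6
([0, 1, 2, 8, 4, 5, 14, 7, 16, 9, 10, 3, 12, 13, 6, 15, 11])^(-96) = (16)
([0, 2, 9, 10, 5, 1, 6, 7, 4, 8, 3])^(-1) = (1 5 4 8 9 2)(3 10)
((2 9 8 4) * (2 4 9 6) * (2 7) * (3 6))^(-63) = (2 3 6 7)(8 9)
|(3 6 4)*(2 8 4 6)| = 4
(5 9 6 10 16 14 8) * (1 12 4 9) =(1 12 4 9 6 10 16 14 8 5) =[0, 12, 2, 3, 9, 1, 10, 7, 5, 6, 16, 11, 4, 13, 8, 15, 14]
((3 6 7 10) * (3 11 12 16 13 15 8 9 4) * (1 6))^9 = (1 8 12 6 9 16 7 4 13 10 3 15 11)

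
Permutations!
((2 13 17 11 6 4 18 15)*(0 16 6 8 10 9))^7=(0 13 16 17 6 11 4 8 18 10 15 9 2)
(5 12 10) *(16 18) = [0, 1, 2, 3, 4, 12, 6, 7, 8, 9, 5, 11, 10, 13, 14, 15, 18, 17, 16] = (5 12 10)(16 18)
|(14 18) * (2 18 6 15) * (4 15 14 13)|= 10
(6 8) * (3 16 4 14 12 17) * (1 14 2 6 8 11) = (1 14 12 17 3 16 4 2 6 11) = [0, 14, 6, 16, 2, 5, 11, 7, 8, 9, 10, 1, 17, 13, 12, 15, 4, 3]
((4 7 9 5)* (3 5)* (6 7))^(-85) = ((3 5 4 6 7 9))^(-85) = (3 9 7 6 4 5)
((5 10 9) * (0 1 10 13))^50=(0 10 5)(1 9 13)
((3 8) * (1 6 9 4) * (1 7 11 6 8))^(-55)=(11)(1 3 8)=((1 8 3)(4 7 11 6 9))^(-55)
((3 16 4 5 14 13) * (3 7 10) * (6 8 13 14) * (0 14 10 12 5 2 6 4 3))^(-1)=(0 10 14)(2 4 5 12 7 13 8 6)(3 16)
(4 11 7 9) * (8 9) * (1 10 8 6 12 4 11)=(1 10 8 9 11 7 6 12 4)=[0, 10, 2, 3, 1, 5, 12, 6, 9, 11, 8, 7, 4]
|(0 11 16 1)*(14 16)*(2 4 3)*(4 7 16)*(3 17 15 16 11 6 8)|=13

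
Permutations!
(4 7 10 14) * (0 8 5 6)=(0 8 5 6)(4 7 10 14)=[8, 1, 2, 3, 7, 6, 0, 10, 5, 9, 14, 11, 12, 13, 4]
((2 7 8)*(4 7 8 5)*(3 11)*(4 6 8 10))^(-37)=(2 6 7 10 8 5 4)(3 11)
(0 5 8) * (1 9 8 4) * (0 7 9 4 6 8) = (0 5 6 8 7 9)(1 4) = [5, 4, 2, 3, 1, 6, 8, 9, 7, 0]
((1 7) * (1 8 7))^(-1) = (7 8)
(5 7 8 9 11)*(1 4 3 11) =(1 4 3 11 5 7 8 9) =[0, 4, 2, 11, 3, 7, 6, 8, 9, 1, 10, 5]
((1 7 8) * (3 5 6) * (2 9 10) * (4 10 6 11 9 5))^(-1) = (1 8 7)(2 10 4 3 6 9 11 5)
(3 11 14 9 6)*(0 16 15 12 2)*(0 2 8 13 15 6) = [16, 1, 2, 11, 4, 5, 3, 7, 13, 0, 10, 14, 8, 15, 9, 12, 6] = (0 16 6 3 11 14 9)(8 13 15 12)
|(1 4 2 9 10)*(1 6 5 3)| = |(1 4 2 9 10 6 5 3)| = 8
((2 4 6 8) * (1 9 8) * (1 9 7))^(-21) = (1 7)(2 8 9 6 4)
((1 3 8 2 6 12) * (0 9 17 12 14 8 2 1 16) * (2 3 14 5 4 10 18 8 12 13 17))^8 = ((0 9 2 6 5 4 10 18 8 1 14 12 16)(13 17))^8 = (0 8 6 12 10 9 1 5 16 18 2 14 4)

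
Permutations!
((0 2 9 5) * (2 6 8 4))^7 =((0 6 8 4 2 9 5))^7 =(9)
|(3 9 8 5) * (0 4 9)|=|(0 4 9 8 5 3)|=6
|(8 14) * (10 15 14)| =|(8 10 15 14)| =4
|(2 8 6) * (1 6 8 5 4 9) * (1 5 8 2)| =|(1 6)(2 8)(4 9 5)| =6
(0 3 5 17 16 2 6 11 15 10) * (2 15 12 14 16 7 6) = (0 3 5 17 7 6 11 12 14 16 15 10) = [3, 1, 2, 5, 4, 17, 11, 6, 8, 9, 0, 12, 14, 13, 16, 10, 15, 7]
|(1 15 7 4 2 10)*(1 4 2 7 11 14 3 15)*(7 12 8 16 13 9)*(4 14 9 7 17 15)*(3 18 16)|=|(2 10 14 18 16 13 7)(3 4 12 8)(9 17 15 11)|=28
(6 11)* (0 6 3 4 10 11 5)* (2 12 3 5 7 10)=(0 6 7 10 11 5)(2 12 3 4)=[6, 1, 12, 4, 2, 0, 7, 10, 8, 9, 11, 5, 3]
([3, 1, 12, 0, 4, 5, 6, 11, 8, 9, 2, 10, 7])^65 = (12)(0 3)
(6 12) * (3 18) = [0, 1, 2, 18, 4, 5, 12, 7, 8, 9, 10, 11, 6, 13, 14, 15, 16, 17, 3] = (3 18)(6 12)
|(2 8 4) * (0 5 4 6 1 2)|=12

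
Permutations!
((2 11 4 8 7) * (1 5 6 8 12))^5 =((1 5 6 8 7 2 11 4 12))^5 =(1 2 5 11 6 4 8 12 7)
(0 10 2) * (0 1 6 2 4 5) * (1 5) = (0 10 4 1 6 2 5) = [10, 6, 5, 3, 1, 0, 2, 7, 8, 9, 4]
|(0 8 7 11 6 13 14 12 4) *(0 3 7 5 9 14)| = |(0 8 5 9 14 12 4 3 7 11 6 13)| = 12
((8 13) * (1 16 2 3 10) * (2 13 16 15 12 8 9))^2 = (1 12 16 9 3)(2 10 15 8 13)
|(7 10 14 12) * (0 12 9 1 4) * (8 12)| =9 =|(0 8 12 7 10 14 9 1 4)|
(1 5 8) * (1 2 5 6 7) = (1 6 7)(2 5 8) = [0, 6, 5, 3, 4, 8, 7, 1, 2]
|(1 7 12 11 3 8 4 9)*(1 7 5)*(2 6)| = 14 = |(1 5)(2 6)(3 8 4 9 7 12 11)|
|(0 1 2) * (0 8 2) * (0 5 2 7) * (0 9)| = 7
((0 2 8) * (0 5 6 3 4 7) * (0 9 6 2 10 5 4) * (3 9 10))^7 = ((0 3)(2 8 4 7 10 5)(6 9))^7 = (0 3)(2 8 4 7 10 5)(6 9)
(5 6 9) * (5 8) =(5 6 9 8) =[0, 1, 2, 3, 4, 6, 9, 7, 5, 8]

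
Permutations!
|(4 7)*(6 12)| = 2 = |(4 7)(6 12)|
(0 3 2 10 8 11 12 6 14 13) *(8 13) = (0 3 2 10 13)(6 14 8 11 12) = [3, 1, 10, 2, 4, 5, 14, 7, 11, 9, 13, 12, 6, 0, 8]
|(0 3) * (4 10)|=|(0 3)(4 10)|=2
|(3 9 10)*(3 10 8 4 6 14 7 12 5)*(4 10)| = |(3 9 8 10 4 6 14 7 12 5)| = 10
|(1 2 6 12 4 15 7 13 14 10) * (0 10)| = |(0 10 1 2 6 12 4 15 7 13 14)| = 11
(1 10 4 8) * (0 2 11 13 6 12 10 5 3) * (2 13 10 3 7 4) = [13, 5, 11, 0, 8, 7, 12, 4, 1, 9, 2, 10, 3, 6] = (0 13 6 12 3)(1 5 7 4 8)(2 11 10)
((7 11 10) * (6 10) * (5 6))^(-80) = ((5 6 10 7 11))^(-80) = (11)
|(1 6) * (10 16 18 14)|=|(1 6)(10 16 18 14)|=4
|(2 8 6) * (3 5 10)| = |(2 8 6)(3 5 10)| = 3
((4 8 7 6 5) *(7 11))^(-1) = (4 5 6 7 11 8)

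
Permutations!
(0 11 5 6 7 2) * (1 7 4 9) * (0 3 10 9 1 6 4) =(0 11 5 4 1 7 2 3 10 9 6) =[11, 7, 3, 10, 1, 4, 0, 2, 8, 6, 9, 5]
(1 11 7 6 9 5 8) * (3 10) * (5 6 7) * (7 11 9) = (1 9 6 7 11 5 8)(3 10) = [0, 9, 2, 10, 4, 8, 7, 11, 1, 6, 3, 5]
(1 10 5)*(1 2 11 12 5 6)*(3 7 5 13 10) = [0, 3, 11, 7, 4, 2, 1, 5, 8, 9, 6, 12, 13, 10] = (1 3 7 5 2 11 12 13 10 6)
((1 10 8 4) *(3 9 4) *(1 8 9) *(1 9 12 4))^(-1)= (1 9 3 8 4 12 10)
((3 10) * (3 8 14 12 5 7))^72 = (3 8 12 7 10 14 5)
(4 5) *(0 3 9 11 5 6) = [3, 1, 2, 9, 6, 4, 0, 7, 8, 11, 10, 5] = (0 3 9 11 5 4 6)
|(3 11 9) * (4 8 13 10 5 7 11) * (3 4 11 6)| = |(3 11 9 4 8 13 10 5 7 6)| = 10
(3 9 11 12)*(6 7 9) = (3 6 7 9 11 12) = [0, 1, 2, 6, 4, 5, 7, 9, 8, 11, 10, 12, 3]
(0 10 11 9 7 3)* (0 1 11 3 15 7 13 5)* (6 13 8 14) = (0 10 3 1 11 9 8 14 6 13 5)(7 15) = [10, 11, 2, 1, 4, 0, 13, 15, 14, 8, 3, 9, 12, 5, 6, 7]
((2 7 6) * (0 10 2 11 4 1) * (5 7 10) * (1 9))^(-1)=(0 1 9 4 11 6 7 5)(2 10)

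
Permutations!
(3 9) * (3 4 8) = [0, 1, 2, 9, 8, 5, 6, 7, 3, 4] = (3 9 4 8)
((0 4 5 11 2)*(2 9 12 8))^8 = ((0 4 5 11 9 12 8 2))^8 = (12)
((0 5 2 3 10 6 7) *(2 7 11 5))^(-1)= ((0 2 3 10 6 11 5 7))^(-1)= (0 7 5 11 6 10 3 2)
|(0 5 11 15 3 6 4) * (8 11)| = |(0 5 8 11 15 3 6 4)| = 8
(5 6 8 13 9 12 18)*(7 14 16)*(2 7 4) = [0, 1, 7, 3, 2, 6, 8, 14, 13, 12, 10, 11, 18, 9, 16, 15, 4, 17, 5] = (2 7 14 16 4)(5 6 8 13 9 12 18)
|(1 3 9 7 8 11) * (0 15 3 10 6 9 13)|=|(0 15 3 13)(1 10 6 9 7 8 11)|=28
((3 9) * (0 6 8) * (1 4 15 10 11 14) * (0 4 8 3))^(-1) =(0 9 3 6)(1 14 11 10 15 4 8)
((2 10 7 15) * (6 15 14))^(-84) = ((2 10 7 14 6 15))^(-84) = (15)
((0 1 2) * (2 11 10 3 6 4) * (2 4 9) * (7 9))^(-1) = (0 2 9 7 6 3 10 11 1)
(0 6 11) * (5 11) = (0 6 5 11) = [6, 1, 2, 3, 4, 11, 5, 7, 8, 9, 10, 0]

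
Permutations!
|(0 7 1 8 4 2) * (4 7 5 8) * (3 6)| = 14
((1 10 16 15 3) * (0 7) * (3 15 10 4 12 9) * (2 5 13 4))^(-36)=(16)(1 4)(2 12)(3 13)(5 9)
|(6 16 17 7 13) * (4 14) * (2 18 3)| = 30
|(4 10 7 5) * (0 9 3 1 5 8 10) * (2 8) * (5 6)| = |(0 9 3 1 6 5 4)(2 8 10 7)| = 28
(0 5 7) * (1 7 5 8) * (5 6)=(0 8 1 7)(5 6)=[8, 7, 2, 3, 4, 6, 5, 0, 1]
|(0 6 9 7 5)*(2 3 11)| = 15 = |(0 6 9 7 5)(2 3 11)|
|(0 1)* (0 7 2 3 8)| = 6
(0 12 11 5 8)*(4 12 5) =[5, 1, 2, 3, 12, 8, 6, 7, 0, 9, 10, 4, 11] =(0 5 8)(4 12 11)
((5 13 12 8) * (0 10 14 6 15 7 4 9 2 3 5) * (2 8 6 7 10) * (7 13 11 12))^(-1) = (0 8 9 4 7 13 14 10 15 6 12 11 5 3 2)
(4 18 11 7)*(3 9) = (3 9)(4 18 11 7) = [0, 1, 2, 9, 18, 5, 6, 4, 8, 3, 10, 7, 12, 13, 14, 15, 16, 17, 11]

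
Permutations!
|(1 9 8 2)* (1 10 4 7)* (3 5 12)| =21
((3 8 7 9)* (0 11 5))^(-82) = (0 5 11)(3 7)(8 9)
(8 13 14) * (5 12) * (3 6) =(3 6)(5 12)(8 13 14) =[0, 1, 2, 6, 4, 12, 3, 7, 13, 9, 10, 11, 5, 14, 8]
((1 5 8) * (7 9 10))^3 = ((1 5 8)(7 9 10))^3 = (10)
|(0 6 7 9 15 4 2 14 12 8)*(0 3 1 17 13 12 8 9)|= 33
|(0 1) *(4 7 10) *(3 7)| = |(0 1)(3 7 10 4)| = 4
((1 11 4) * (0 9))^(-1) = (0 9)(1 4 11)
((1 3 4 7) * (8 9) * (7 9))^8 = (1 4 8)(3 9 7)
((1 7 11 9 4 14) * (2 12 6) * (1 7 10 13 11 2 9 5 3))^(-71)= ((1 10 13 11 5 3)(2 12 6 9 4 14 7))^(-71)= (1 10 13 11 5 3)(2 7 14 4 9 6 12)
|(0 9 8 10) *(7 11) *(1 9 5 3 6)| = 8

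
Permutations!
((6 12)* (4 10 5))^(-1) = (4 5 10)(6 12)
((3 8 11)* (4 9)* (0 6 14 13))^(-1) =(0 13 14 6)(3 11 8)(4 9)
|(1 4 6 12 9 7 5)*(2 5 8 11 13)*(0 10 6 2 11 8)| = |(0 10 6 12 9 7)(1 4 2 5)(11 13)| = 12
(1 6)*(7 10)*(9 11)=(1 6)(7 10)(9 11)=[0, 6, 2, 3, 4, 5, 1, 10, 8, 11, 7, 9]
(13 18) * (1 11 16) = (1 11 16)(13 18) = [0, 11, 2, 3, 4, 5, 6, 7, 8, 9, 10, 16, 12, 18, 14, 15, 1, 17, 13]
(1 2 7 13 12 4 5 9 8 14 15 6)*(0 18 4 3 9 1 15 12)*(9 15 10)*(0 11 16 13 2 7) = (0 18 4 5 1 7 2)(3 15 6 10 9 8 14 12)(11 16 13) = [18, 7, 0, 15, 5, 1, 10, 2, 14, 8, 9, 16, 3, 11, 12, 6, 13, 17, 4]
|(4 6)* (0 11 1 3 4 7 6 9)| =6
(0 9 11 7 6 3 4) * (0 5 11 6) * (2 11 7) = (0 9 6 3 4 5 7)(2 11) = [9, 1, 11, 4, 5, 7, 3, 0, 8, 6, 10, 2]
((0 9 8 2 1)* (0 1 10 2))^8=(10)(0 8 9)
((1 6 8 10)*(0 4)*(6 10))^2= (10)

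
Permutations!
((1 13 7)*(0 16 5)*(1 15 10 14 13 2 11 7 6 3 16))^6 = ((0 1 2 11 7 15 10 14 13 6 3 16 5))^6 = (0 10 5 15 16 7 3 11 6 2 13 1 14)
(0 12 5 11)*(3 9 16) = (0 12 5 11)(3 9 16) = [12, 1, 2, 9, 4, 11, 6, 7, 8, 16, 10, 0, 5, 13, 14, 15, 3]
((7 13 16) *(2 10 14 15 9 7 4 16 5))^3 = (2 15 13 10 9 5 14 7)(4 16)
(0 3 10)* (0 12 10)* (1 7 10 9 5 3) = [1, 7, 2, 0, 4, 3, 6, 10, 8, 5, 12, 11, 9] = (0 1 7 10 12 9 5 3)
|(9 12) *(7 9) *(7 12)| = 2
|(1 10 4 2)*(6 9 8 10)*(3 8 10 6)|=|(1 3 8 6 9 10 4 2)|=8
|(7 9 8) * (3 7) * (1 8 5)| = |(1 8 3 7 9 5)| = 6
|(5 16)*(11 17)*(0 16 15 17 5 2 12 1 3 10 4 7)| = |(0 16 2 12 1 3 10 4 7)(5 15 17 11)| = 36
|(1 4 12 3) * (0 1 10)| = |(0 1 4 12 3 10)| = 6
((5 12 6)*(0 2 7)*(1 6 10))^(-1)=((0 2 7)(1 6 5 12 10))^(-1)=(0 7 2)(1 10 12 5 6)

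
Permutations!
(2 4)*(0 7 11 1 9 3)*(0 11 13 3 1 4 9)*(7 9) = (0 9 1)(2 7 13 3 11 4) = [9, 0, 7, 11, 2, 5, 6, 13, 8, 1, 10, 4, 12, 3]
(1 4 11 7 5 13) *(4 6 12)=[0, 6, 2, 3, 11, 13, 12, 5, 8, 9, 10, 7, 4, 1]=(1 6 12 4 11 7 5 13)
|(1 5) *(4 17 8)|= 6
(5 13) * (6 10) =(5 13)(6 10) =[0, 1, 2, 3, 4, 13, 10, 7, 8, 9, 6, 11, 12, 5]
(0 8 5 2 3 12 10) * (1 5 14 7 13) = [8, 5, 3, 12, 4, 2, 6, 13, 14, 9, 0, 11, 10, 1, 7] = (0 8 14 7 13 1 5 2 3 12 10)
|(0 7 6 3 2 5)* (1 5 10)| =8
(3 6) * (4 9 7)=(3 6)(4 9 7)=[0, 1, 2, 6, 9, 5, 3, 4, 8, 7]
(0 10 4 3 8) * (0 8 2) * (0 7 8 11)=[10, 1, 7, 2, 3, 5, 6, 8, 11, 9, 4, 0]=(0 10 4 3 2 7 8 11)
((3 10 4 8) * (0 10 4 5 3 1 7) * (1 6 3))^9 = ((0 10 5 1 7)(3 4 8 6))^9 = (0 7 1 5 10)(3 4 8 6)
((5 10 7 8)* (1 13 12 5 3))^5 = (1 7 12 3 10 13 8 5)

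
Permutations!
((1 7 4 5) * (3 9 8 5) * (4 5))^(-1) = ((1 7 5)(3 9 8 4))^(-1) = (1 5 7)(3 4 8 9)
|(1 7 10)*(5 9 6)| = 3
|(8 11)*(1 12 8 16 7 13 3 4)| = |(1 12 8 11 16 7 13 3 4)| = 9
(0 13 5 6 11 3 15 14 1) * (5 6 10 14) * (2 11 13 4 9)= (0 4 9 2 11 3 15 5 10 14 1)(6 13)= [4, 0, 11, 15, 9, 10, 13, 7, 8, 2, 14, 3, 12, 6, 1, 5]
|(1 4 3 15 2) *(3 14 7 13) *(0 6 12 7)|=11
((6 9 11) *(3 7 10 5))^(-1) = (3 5 10 7)(6 11 9)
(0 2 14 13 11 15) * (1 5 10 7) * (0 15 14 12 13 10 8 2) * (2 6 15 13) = [0, 5, 12, 3, 4, 8, 15, 1, 6, 9, 7, 14, 2, 11, 10, 13] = (1 5 8 6 15 13 11 14 10 7)(2 12)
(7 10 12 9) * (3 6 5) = [0, 1, 2, 6, 4, 3, 5, 10, 8, 7, 12, 11, 9] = (3 6 5)(7 10 12 9)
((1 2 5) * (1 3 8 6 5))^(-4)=(8)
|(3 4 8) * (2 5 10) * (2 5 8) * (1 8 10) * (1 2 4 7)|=|(1 8 3 7)(2 10 5)|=12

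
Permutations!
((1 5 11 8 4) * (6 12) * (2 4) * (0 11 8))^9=((0 11)(1 5 8 2 4)(6 12))^9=(0 11)(1 4 2 8 5)(6 12)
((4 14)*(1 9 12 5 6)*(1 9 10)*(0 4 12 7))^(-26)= (0 9 5 14)(4 7 6 12)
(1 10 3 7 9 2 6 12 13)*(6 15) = [0, 10, 15, 7, 4, 5, 12, 9, 8, 2, 3, 11, 13, 1, 14, 6] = (1 10 3 7 9 2 15 6 12 13)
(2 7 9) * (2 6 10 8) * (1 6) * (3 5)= (1 6 10 8 2 7 9)(3 5)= [0, 6, 7, 5, 4, 3, 10, 9, 2, 1, 8]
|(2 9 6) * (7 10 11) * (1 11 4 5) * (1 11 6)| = |(1 6 2 9)(4 5 11 7 10)| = 20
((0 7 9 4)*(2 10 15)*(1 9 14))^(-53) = (0 7 14 1 9 4)(2 10 15)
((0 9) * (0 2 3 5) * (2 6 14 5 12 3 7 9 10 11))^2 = (0 11 7 6 5 10 2 9 14)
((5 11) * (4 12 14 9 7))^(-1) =((4 12 14 9 7)(5 11))^(-1) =(4 7 9 14 12)(5 11)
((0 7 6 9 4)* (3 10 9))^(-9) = ((0 7 6 3 10 9 4))^(-9) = (0 9 3 7 4 10 6)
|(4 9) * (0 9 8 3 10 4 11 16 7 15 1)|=|(0 9 11 16 7 15 1)(3 10 4 8)|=28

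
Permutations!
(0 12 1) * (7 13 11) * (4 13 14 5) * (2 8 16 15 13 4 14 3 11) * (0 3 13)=(0 12 1 3 11 7 13 2 8 16 15)(5 14)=[12, 3, 8, 11, 4, 14, 6, 13, 16, 9, 10, 7, 1, 2, 5, 0, 15]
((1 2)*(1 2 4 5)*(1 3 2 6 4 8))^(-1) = ((1 8)(2 6 4 5 3))^(-1) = (1 8)(2 3 5 4 6)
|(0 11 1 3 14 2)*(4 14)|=|(0 11 1 3 4 14 2)|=7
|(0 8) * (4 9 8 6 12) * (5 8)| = 7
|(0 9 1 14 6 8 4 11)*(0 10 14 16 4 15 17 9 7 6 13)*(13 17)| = 24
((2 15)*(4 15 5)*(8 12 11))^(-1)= (2 15 4 5)(8 11 12)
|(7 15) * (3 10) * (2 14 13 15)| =|(2 14 13 15 7)(3 10)| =10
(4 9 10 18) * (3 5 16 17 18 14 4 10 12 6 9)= [0, 1, 2, 5, 3, 16, 9, 7, 8, 12, 14, 11, 6, 13, 4, 15, 17, 18, 10]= (3 5 16 17 18 10 14 4)(6 9 12)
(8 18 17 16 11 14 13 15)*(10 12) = [0, 1, 2, 3, 4, 5, 6, 7, 18, 9, 12, 14, 10, 15, 13, 8, 11, 16, 17] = (8 18 17 16 11 14 13 15)(10 12)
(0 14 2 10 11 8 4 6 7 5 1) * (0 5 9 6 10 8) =(0 14 2 8 4 10 11)(1 5)(6 7 9) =[14, 5, 8, 3, 10, 1, 7, 9, 4, 6, 11, 0, 12, 13, 2]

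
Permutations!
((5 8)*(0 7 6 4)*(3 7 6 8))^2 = ((0 6 4)(3 7 8 5))^2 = (0 4 6)(3 8)(5 7)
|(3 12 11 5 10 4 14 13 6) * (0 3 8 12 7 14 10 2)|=22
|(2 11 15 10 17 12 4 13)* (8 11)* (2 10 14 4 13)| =|(2 8 11 15 14 4)(10 17 12 13)| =12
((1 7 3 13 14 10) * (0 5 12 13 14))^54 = (0 12)(1 10 14 3 7)(5 13)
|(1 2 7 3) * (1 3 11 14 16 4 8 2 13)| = 14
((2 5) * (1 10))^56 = (10) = ((1 10)(2 5))^56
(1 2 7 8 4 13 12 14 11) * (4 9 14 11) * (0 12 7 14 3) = (0 12 11 1 2 14 4 13 7 8 9 3) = [12, 2, 14, 0, 13, 5, 6, 8, 9, 3, 10, 1, 11, 7, 4]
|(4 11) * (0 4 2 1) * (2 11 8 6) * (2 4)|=3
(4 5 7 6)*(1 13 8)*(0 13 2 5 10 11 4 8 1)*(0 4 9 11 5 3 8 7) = (0 13 1 2 3 8 4 10 5)(6 7)(9 11) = [13, 2, 3, 8, 10, 0, 7, 6, 4, 11, 5, 9, 12, 1]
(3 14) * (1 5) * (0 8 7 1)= (0 8 7 1 5)(3 14)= [8, 5, 2, 14, 4, 0, 6, 1, 7, 9, 10, 11, 12, 13, 3]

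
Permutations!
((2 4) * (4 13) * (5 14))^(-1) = ((2 13 4)(5 14))^(-1) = (2 4 13)(5 14)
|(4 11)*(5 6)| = 2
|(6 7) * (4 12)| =2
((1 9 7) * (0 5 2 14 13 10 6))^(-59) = (0 13 5 10 2 6 14)(1 9 7) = ((0 5 2 14 13 10 6)(1 9 7))^(-59)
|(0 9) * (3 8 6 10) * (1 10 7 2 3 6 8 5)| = 14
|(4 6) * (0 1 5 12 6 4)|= 5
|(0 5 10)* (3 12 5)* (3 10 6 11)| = 10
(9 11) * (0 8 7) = (0 8 7)(9 11) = [8, 1, 2, 3, 4, 5, 6, 0, 7, 11, 10, 9]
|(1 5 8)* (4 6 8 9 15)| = 7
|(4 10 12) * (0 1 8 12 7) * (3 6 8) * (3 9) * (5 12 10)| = 24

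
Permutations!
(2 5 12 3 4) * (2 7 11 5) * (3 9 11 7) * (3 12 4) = (4 12 9 11 5) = [0, 1, 2, 3, 12, 4, 6, 7, 8, 11, 10, 5, 9]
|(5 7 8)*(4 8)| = 4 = |(4 8 5 7)|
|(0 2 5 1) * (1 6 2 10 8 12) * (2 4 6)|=10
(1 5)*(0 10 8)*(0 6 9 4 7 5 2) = (0 10 8 6 9 4 7 5 1 2) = [10, 2, 0, 3, 7, 1, 9, 5, 6, 4, 8]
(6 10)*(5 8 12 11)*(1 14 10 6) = (1 14 10)(5 8 12 11) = [0, 14, 2, 3, 4, 8, 6, 7, 12, 9, 1, 5, 11, 13, 10]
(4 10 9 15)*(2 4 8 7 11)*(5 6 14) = (2 4 10 9 15 8 7 11)(5 6 14) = [0, 1, 4, 3, 10, 6, 14, 11, 7, 15, 9, 2, 12, 13, 5, 8]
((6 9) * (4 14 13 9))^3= ((4 14 13 9 6))^3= (4 9 14 6 13)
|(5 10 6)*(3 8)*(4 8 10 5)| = 5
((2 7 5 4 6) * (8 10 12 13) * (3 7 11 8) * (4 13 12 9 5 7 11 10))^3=(2 5 11 6 9 3 4 10 13 8)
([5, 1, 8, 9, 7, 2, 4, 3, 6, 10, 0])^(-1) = (0 10 9 3 7 4 6 8 2 5)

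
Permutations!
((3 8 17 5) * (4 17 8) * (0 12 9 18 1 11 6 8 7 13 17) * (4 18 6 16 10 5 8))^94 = ((0 12 9 6 4)(1 11 16 10 5 3 18)(7 13 17 8))^94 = (0 4 6 9 12)(1 10 18 16 3 11 5)(7 17)(8 13)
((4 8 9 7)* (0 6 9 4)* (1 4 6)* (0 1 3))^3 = ((0 3)(1 4 8 6 9 7))^3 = (0 3)(1 6)(4 9)(7 8)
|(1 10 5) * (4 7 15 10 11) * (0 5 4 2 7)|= 9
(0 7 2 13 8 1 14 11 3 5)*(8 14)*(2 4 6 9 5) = (0 7 4 6 9 5)(1 8)(2 13 14 11 3) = [7, 8, 13, 2, 6, 0, 9, 4, 1, 5, 10, 3, 12, 14, 11]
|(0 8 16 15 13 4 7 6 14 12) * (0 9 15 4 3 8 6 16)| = |(0 6 14 12 9 15 13 3 8)(4 7 16)| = 9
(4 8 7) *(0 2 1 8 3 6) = (0 2 1 8 7 4 3 6) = [2, 8, 1, 6, 3, 5, 0, 4, 7]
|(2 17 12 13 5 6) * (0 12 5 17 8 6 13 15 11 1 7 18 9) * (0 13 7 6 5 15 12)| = |(1 6 2 8 5 7 18 9 13 17 15 11)| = 12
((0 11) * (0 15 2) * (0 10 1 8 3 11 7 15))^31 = ((0 7 15 2 10 1 8 3 11))^31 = (0 10 11 2 3 15 8 7 1)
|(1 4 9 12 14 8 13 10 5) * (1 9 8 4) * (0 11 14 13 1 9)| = 11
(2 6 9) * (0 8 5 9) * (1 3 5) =(0 8 1 3 5 9 2 6) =[8, 3, 6, 5, 4, 9, 0, 7, 1, 2]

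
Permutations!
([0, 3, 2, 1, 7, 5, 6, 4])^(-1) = (1 3)(4 7)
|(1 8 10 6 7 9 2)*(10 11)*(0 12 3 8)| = 11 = |(0 12 3 8 11 10 6 7 9 2 1)|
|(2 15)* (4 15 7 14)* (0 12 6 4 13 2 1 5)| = |(0 12 6 4 15 1 5)(2 7 14 13)| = 28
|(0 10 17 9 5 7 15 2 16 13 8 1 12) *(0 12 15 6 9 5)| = |(0 10 17 5 7 6 9)(1 15 2 16 13 8)| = 42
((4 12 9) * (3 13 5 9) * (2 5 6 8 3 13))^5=(2 13 5 6 9 8 4 3 12)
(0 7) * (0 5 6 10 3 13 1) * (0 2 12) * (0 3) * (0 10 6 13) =(0 7 5 13 1 2 12 3) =[7, 2, 12, 0, 4, 13, 6, 5, 8, 9, 10, 11, 3, 1]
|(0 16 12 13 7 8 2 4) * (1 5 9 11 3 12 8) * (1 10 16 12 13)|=14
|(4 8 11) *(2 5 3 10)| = 12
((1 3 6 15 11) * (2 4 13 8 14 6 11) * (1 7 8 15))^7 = (2 15 13 4)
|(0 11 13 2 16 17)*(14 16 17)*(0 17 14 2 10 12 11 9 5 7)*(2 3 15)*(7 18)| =20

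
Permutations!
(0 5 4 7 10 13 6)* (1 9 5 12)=(0 12 1 9 5 4 7 10 13 6)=[12, 9, 2, 3, 7, 4, 0, 10, 8, 5, 13, 11, 1, 6]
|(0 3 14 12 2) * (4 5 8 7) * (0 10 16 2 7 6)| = 9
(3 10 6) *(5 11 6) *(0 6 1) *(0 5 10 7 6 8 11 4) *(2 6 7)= (0 8 11 1 5 4)(2 6 3)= [8, 5, 6, 2, 0, 4, 3, 7, 11, 9, 10, 1]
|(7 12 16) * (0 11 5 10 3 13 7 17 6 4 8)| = 13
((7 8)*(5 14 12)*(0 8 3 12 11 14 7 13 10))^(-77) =(0 10 13 8)(3 7 5 12)(11 14)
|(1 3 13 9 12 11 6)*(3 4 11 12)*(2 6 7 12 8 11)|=|(1 4 2 6)(3 13 9)(7 12 8 11)|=12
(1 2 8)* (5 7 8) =(1 2 5 7 8) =[0, 2, 5, 3, 4, 7, 6, 8, 1]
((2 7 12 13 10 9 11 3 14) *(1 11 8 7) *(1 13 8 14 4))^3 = (1 4 3 11)(2 9 13 14 10)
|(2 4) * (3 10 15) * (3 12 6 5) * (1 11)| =6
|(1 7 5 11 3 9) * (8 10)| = |(1 7 5 11 3 9)(8 10)| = 6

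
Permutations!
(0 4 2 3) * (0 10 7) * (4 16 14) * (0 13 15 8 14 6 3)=(0 16 6 3 10 7 13 15 8 14 4 2)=[16, 1, 0, 10, 2, 5, 3, 13, 14, 9, 7, 11, 12, 15, 4, 8, 6]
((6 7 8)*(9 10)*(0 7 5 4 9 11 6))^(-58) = (0 8 7)(4 10 6)(5 9 11)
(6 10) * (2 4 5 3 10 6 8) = [0, 1, 4, 10, 5, 3, 6, 7, 2, 9, 8] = (2 4 5 3 10 8)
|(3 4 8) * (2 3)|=|(2 3 4 8)|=4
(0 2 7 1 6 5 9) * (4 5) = [2, 6, 7, 3, 5, 9, 4, 1, 8, 0] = (0 2 7 1 6 4 5 9)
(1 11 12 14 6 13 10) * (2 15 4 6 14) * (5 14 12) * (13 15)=(1 11 5 14 12 2 13 10)(4 6 15)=[0, 11, 13, 3, 6, 14, 15, 7, 8, 9, 1, 5, 2, 10, 12, 4]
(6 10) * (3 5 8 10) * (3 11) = [0, 1, 2, 5, 4, 8, 11, 7, 10, 9, 6, 3] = (3 5 8 10 6 11)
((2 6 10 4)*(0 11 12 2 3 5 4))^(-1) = ((0 11 12 2 6 10)(3 5 4))^(-1) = (0 10 6 2 12 11)(3 4 5)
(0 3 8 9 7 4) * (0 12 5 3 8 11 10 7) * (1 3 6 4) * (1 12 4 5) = (0 8 9)(1 3 11 10 7 12)(5 6) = [8, 3, 2, 11, 4, 6, 5, 12, 9, 0, 7, 10, 1]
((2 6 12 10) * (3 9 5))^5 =(2 6 12 10)(3 5 9) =((2 6 12 10)(3 9 5))^5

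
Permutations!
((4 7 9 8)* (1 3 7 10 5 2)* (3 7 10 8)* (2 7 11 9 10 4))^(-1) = (1 2 8 4 3 9 11)(5 10 7)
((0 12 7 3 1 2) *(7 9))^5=((0 12 9 7 3 1 2))^5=(0 1 7 12 2 3 9)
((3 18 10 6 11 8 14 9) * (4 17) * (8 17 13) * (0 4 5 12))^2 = ((0 4 13 8 14 9 3 18 10 6 11 17 5 12))^2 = (0 13 14 3 10 11 5)(4 8 9 18 6 17 12)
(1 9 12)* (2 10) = (1 9 12)(2 10) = [0, 9, 10, 3, 4, 5, 6, 7, 8, 12, 2, 11, 1]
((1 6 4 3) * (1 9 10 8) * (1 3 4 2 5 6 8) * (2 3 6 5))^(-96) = ((1 8 6 3 9 10))^(-96) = (10)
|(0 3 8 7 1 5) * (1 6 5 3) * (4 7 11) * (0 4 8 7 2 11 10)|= |(0 1 3 7 6 5 4 2 11 8 10)|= 11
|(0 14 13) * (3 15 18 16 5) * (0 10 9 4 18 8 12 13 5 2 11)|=15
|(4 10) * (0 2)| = 2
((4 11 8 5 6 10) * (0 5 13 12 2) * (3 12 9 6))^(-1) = ((0 5 3 12 2)(4 11 8 13 9 6 10))^(-1) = (0 2 12 3 5)(4 10 6 9 13 8 11)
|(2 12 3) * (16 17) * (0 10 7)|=6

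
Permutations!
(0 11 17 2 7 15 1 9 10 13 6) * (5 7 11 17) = [17, 9, 11, 3, 4, 7, 0, 15, 8, 10, 13, 5, 12, 6, 14, 1, 16, 2] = (0 17 2 11 5 7 15 1 9 10 13 6)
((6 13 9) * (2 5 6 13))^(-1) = (2 6 5)(9 13)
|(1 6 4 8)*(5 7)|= |(1 6 4 8)(5 7)|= 4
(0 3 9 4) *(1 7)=(0 3 9 4)(1 7)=[3, 7, 2, 9, 0, 5, 6, 1, 8, 4]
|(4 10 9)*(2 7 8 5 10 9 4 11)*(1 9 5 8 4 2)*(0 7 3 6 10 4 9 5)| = |(0 7 9 11 1 5 4)(2 3 6 10)| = 28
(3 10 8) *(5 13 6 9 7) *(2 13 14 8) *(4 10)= (2 13 6 9 7 5 14 8 3 4 10)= [0, 1, 13, 4, 10, 14, 9, 5, 3, 7, 2, 11, 12, 6, 8]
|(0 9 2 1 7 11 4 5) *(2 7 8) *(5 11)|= 12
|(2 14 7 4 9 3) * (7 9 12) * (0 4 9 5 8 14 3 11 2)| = |(0 4 12 7 9 11 2 3)(5 8 14)| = 24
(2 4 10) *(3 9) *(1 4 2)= [0, 4, 2, 9, 10, 5, 6, 7, 8, 3, 1]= (1 4 10)(3 9)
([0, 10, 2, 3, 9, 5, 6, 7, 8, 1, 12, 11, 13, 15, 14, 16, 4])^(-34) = (1 4 15 12)(9 16 13 10)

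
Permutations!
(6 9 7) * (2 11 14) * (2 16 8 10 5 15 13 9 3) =(2 11 14 16 8 10 5 15 13 9 7 6 3) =[0, 1, 11, 2, 4, 15, 3, 6, 10, 7, 5, 14, 12, 9, 16, 13, 8]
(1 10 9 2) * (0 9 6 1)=(0 9 2)(1 10 6)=[9, 10, 0, 3, 4, 5, 1, 7, 8, 2, 6]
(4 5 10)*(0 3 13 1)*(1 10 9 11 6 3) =[1, 0, 2, 13, 5, 9, 3, 7, 8, 11, 4, 6, 12, 10] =(0 1)(3 13 10 4 5 9 11 6)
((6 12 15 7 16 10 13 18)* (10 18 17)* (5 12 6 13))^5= (5 18 12 13 15 17 7 10 16)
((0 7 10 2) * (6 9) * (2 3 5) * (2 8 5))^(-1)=(0 2 3 10 7)(5 8)(6 9)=((0 7 10 3 2)(5 8)(6 9))^(-1)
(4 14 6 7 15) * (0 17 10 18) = (0 17 10 18)(4 14 6 7 15) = [17, 1, 2, 3, 14, 5, 7, 15, 8, 9, 18, 11, 12, 13, 6, 4, 16, 10, 0]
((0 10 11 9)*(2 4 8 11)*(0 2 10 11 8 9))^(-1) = (0 11)(2 9 4)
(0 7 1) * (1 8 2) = (0 7 8 2 1) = [7, 0, 1, 3, 4, 5, 6, 8, 2]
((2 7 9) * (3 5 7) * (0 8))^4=(2 9 7 5 3)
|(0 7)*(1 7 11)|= 4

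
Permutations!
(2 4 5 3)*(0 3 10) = (0 3 2 4 5 10) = [3, 1, 4, 2, 5, 10, 6, 7, 8, 9, 0]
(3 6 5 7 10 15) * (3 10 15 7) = [0, 1, 2, 6, 4, 3, 5, 15, 8, 9, 7, 11, 12, 13, 14, 10] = (3 6 5)(7 15 10)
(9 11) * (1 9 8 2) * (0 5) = (0 5)(1 9 11 8 2) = [5, 9, 1, 3, 4, 0, 6, 7, 2, 11, 10, 8]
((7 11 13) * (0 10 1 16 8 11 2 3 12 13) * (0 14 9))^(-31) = ((0 10 1 16 8 11 14 9)(2 3 12 13 7))^(-31) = (0 10 1 16 8 11 14 9)(2 7 13 12 3)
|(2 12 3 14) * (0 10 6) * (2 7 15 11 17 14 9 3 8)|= 30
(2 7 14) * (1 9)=(1 9)(2 7 14)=[0, 9, 7, 3, 4, 5, 6, 14, 8, 1, 10, 11, 12, 13, 2]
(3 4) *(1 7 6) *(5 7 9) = (1 9 5 7 6)(3 4) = [0, 9, 2, 4, 3, 7, 1, 6, 8, 5]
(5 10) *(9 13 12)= (5 10)(9 13 12)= [0, 1, 2, 3, 4, 10, 6, 7, 8, 13, 5, 11, 9, 12]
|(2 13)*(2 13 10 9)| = 3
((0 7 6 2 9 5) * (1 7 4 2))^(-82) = ((0 4 2 9 5)(1 7 6))^(-82) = (0 9 4 5 2)(1 6 7)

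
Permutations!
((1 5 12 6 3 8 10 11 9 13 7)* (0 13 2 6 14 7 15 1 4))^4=((0 13 15 1 5 12 14 7 4)(2 6 3 8 10 11 9))^4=(0 5 4 1 7 15 14 13 12)(2 10 6 11 3 9 8)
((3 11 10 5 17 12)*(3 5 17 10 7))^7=((3 11 7)(5 10 17 12))^7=(3 11 7)(5 12 17 10)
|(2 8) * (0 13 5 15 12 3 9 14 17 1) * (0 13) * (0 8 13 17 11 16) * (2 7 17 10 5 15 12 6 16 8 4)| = |(0 4 2 13 15 6 16)(1 10 5 12 3 9 14 11 8 7 17)| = 77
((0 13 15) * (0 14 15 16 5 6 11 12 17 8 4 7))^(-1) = ((0 13 16 5 6 11 12 17 8 4 7)(14 15))^(-1) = (0 7 4 8 17 12 11 6 5 16 13)(14 15)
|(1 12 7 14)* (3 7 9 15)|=7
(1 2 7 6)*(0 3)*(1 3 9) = (0 9 1 2 7 6 3) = [9, 2, 7, 0, 4, 5, 3, 6, 8, 1]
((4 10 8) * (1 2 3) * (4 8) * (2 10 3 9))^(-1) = ((1 10 4 3)(2 9))^(-1) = (1 3 4 10)(2 9)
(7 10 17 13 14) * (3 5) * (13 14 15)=(3 5)(7 10 17 14)(13 15)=[0, 1, 2, 5, 4, 3, 6, 10, 8, 9, 17, 11, 12, 15, 7, 13, 16, 14]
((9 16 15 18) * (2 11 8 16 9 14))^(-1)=((2 11 8 16 15 18 14))^(-1)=(2 14 18 15 16 8 11)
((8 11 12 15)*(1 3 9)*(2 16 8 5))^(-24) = (2 12 16 15 8 5 11)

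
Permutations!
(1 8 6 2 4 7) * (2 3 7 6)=[0, 8, 4, 7, 6, 5, 3, 1, 2]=(1 8 2 4 6 3 7)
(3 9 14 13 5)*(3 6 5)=(3 9 14 13)(5 6)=[0, 1, 2, 9, 4, 6, 5, 7, 8, 14, 10, 11, 12, 3, 13]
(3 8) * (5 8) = (3 5 8) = [0, 1, 2, 5, 4, 8, 6, 7, 3]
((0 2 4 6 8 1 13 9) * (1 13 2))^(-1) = (0 9 13 8 6 4 2 1)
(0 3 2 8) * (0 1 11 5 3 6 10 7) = (0 6 10 7)(1 11 5 3 2 8) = [6, 11, 8, 2, 4, 3, 10, 0, 1, 9, 7, 5]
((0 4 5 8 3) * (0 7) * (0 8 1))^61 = ((0 4 5 1)(3 7 8))^61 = (0 4 5 1)(3 7 8)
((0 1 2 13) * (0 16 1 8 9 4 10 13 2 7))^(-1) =((0 8 9 4 10 13 16 1 7))^(-1) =(0 7 1 16 13 10 4 9 8)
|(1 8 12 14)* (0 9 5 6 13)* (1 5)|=|(0 9 1 8 12 14 5 6 13)|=9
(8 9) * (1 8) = (1 8 9) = [0, 8, 2, 3, 4, 5, 6, 7, 9, 1]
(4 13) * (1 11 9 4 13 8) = (13)(1 11 9 4 8) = [0, 11, 2, 3, 8, 5, 6, 7, 1, 4, 10, 9, 12, 13]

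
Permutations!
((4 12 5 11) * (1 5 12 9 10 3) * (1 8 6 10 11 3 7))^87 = ((12)(1 5 3 8 6 10 7)(4 9 11))^87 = (12)(1 8 7 3 10 5 6)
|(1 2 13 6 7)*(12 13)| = |(1 2 12 13 6 7)| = 6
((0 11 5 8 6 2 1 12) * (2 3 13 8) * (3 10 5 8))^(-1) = (0 12 1 2 5 10 6 8 11)(3 13)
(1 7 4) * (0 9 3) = (0 9 3)(1 7 4) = [9, 7, 2, 0, 1, 5, 6, 4, 8, 3]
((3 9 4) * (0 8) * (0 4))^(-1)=((0 8 4 3 9))^(-1)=(0 9 3 4 8)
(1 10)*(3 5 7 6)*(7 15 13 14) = (1 10)(3 5 15 13 14 7 6) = [0, 10, 2, 5, 4, 15, 3, 6, 8, 9, 1, 11, 12, 14, 7, 13]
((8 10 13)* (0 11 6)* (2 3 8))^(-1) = ((0 11 6)(2 3 8 10 13))^(-1) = (0 6 11)(2 13 10 8 3)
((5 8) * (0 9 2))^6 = ((0 9 2)(5 8))^6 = (9)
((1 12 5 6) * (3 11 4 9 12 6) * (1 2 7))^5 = (1 6 2 7)(3 5 12 9 4 11)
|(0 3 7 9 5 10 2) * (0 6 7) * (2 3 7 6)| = 6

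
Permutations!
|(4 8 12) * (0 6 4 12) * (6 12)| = 5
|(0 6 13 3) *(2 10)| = |(0 6 13 3)(2 10)| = 4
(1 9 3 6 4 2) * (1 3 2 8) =(1 9 2 3 6 4 8) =[0, 9, 3, 6, 8, 5, 4, 7, 1, 2]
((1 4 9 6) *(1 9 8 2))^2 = (9)(1 8)(2 4)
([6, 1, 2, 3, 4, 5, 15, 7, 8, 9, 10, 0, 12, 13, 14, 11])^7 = [11, 1, 2, 3, 4, 5, 0, 7, 8, 9, 10, 15, 12, 13, 14, 6]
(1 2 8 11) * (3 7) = (1 2 8 11)(3 7) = [0, 2, 8, 7, 4, 5, 6, 3, 11, 9, 10, 1]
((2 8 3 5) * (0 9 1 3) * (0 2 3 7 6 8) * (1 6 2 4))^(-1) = ((0 9 6 8 4 1 7 2)(3 5))^(-1) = (0 2 7 1 4 8 6 9)(3 5)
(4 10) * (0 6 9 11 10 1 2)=(0 6 9 11 10 4 1 2)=[6, 2, 0, 3, 1, 5, 9, 7, 8, 11, 4, 10]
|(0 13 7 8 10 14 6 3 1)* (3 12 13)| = 21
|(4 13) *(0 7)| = 2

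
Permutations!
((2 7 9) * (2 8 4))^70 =(9)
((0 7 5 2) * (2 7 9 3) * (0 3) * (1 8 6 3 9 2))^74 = (0 9 2)(1 6)(3 8)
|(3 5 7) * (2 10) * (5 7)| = 2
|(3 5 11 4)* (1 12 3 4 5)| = |(1 12 3)(5 11)| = 6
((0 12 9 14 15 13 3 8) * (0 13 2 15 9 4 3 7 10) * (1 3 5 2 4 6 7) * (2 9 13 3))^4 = ((0 12 6 7 10)(1 2 15 4 5 9 14 13)(3 8))^4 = (0 10 7 6 12)(1 5)(2 9)(4 13)(14 15)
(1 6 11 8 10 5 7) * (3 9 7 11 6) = (1 3 9 7)(5 11 8 10) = [0, 3, 2, 9, 4, 11, 6, 1, 10, 7, 5, 8]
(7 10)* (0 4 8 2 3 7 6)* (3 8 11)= [4, 1, 8, 7, 11, 5, 0, 10, 2, 9, 6, 3]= (0 4 11 3 7 10 6)(2 8)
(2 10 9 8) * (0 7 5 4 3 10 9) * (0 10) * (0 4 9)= [7, 1, 0, 4, 3, 9, 6, 5, 2, 8, 10]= (10)(0 7 5 9 8 2)(3 4)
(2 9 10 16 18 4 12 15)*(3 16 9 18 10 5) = (2 18 4 12 15)(3 16 10 9 5) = [0, 1, 18, 16, 12, 3, 6, 7, 8, 5, 9, 11, 15, 13, 14, 2, 10, 17, 4]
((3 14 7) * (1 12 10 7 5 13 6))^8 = (1 6 13 5 14 3 7 10 12) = ((1 12 10 7 3 14 5 13 6))^8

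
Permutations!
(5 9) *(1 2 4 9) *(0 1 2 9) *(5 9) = (9)(0 1 5 2 4) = [1, 5, 4, 3, 0, 2, 6, 7, 8, 9]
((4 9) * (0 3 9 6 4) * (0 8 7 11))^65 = ((0 3 9 8 7 11)(4 6))^65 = (0 11 7 8 9 3)(4 6)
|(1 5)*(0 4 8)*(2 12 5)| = 12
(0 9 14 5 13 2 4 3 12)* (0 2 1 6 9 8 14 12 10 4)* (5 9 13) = (0 8 14 9 12 2)(1 6 13)(3 10 4) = [8, 6, 0, 10, 3, 5, 13, 7, 14, 12, 4, 11, 2, 1, 9]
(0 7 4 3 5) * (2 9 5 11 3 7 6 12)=(0 6 12 2 9 5)(3 11)(4 7)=[6, 1, 9, 11, 7, 0, 12, 4, 8, 5, 10, 3, 2]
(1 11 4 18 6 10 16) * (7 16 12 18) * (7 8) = (1 11 4 8 7 16)(6 10 12 18) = [0, 11, 2, 3, 8, 5, 10, 16, 7, 9, 12, 4, 18, 13, 14, 15, 1, 17, 6]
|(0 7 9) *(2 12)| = |(0 7 9)(2 12)| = 6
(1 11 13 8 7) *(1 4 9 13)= (1 11)(4 9 13 8 7)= [0, 11, 2, 3, 9, 5, 6, 4, 7, 13, 10, 1, 12, 8]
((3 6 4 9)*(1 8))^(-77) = (1 8)(3 9 4 6)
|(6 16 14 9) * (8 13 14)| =6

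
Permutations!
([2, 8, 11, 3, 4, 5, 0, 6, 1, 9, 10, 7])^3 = [7, 8, 6, 3, 4, 5, 11, 2, 1, 9, 10, 0]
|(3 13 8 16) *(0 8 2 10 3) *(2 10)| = |(0 8 16)(3 13 10)| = 3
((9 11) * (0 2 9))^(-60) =((0 2 9 11))^(-60) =(11)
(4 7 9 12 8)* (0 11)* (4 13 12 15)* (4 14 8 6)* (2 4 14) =(0 11)(2 4 7 9 15)(6 14 8 13 12) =[11, 1, 4, 3, 7, 5, 14, 9, 13, 15, 10, 0, 6, 12, 8, 2]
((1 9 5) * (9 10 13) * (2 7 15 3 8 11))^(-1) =((1 10 13 9 5)(2 7 15 3 8 11))^(-1) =(1 5 9 13 10)(2 11 8 3 15 7)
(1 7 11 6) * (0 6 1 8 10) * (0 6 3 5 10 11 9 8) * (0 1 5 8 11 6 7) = (0 3 8 6 1)(5 10 7 9 11) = [3, 0, 2, 8, 4, 10, 1, 9, 6, 11, 7, 5]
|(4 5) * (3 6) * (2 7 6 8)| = 10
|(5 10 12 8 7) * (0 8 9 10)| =12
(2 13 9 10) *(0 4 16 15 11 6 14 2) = (0 4 16 15 11 6 14 2 13 9 10) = [4, 1, 13, 3, 16, 5, 14, 7, 8, 10, 0, 6, 12, 9, 2, 11, 15]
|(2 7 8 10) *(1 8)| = 5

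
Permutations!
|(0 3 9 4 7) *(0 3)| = |(3 9 4 7)| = 4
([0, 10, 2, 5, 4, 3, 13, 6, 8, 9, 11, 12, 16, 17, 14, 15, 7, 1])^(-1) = (1 17 13 6 7 16 12 11 10)(3 5)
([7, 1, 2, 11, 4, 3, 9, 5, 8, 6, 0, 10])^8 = (0 5 11)(3 10 7)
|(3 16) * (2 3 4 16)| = 2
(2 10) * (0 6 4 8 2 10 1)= (10)(0 6 4 8 2 1)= [6, 0, 1, 3, 8, 5, 4, 7, 2, 9, 10]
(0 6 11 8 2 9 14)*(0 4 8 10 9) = (0 6 11 10 9 14 4 8 2) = [6, 1, 0, 3, 8, 5, 11, 7, 2, 14, 9, 10, 12, 13, 4]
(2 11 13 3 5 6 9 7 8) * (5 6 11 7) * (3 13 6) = (13)(2 7 8)(5 11 6 9) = [0, 1, 7, 3, 4, 11, 9, 8, 2, 5, 10, 6, 12, 13]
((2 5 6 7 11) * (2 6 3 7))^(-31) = (2 6 11 7 3 5)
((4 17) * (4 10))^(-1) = (4 10 17)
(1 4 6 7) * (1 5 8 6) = (1 4)(5 8 6 7) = [0, 4, 2, 3, 1, 8, 7, 5, 6]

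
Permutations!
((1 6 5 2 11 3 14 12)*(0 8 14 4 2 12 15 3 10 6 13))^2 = (0 14 3 2 10 5 1)(4 11 6 12 13 8 15)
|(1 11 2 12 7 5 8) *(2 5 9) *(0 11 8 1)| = 20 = |(0 11 5 1 8)(2 12 7 9)|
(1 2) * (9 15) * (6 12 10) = [0, 2, 1, 3, 4, 5, 12, 7, 8, 15, 6, 11, 10, 13, 14, 9] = (1 2)(6 12 10)(9 15)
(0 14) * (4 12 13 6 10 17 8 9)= (0 14)(4 12 13 6 10 17 8 9)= [14, 1, 2, 3, 12, 5, 10, 7, 9, 4, 17, 11, 13, 6, 0, 15, 16, 8]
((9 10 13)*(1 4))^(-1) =(1 4)(9 13 10)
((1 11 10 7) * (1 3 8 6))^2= ((1 11 10 7 3 8 6))^2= (1 10 3 6 11 7 8)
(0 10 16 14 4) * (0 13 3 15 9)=(0 10 16 14 4 13 3 15 9)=[10, 1, 2, 15, 13, 5, 6, 7, 8, 0, 16, 11, 12, 3, 4, 9, 14]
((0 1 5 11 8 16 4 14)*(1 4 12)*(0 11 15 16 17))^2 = ((0 4 14 11 8 17)(1 5 15 16 12))^2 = (0 14 8)(1 15 12 5 16)(4 11 17)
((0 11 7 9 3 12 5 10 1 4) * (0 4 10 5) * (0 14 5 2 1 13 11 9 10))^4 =((0 9 3 12 14 5 2 1)(7 10 13 11))^4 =(0 14)(1 12)(2 3)(5 9)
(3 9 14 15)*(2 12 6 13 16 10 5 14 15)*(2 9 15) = (2 12 6 13 16 10 5 14 9)(3 15) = [0, 1, 12, 15, 4, 14, 13, 7, 8, 2, 5, 11, 6, 16, 9, 3, 10]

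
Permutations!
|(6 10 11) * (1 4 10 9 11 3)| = 12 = |(1 4 10 3)(6 9 11)|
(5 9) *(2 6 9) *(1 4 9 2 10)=(1 4 9 5 10)(2 6)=[0, 4, 6, 3, 9, 10, 2, 7, 8, 5, 1]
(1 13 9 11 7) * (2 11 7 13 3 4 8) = (1 3 4 8 2 11 13 9 7) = [0, 3, 11, 4, 8, 5, 6, 1, 2, 7, 10, 13, 12, 9]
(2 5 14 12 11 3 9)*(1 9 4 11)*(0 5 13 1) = (0 5 14 12)(1 9 2 13)(3 4 11) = [5, 9, 13, 4, 11, 14, 6, 7, 8, 2, 10, 3, 0, 1, 12]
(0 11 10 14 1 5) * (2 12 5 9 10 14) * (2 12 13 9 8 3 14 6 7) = (0 11 6 7 2 13 9 10 12 5)(1 8 3 14) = [11, 8, 13, 14, 4, 0, 7, 2, 3, 10, 12, 6, 5, 9, 1]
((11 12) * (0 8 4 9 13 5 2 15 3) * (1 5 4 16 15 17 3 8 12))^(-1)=(0 3 17 2 5 1 11 12)(4 13 9)(8 15 16)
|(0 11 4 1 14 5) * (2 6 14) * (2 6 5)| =|(0 11 4 1 6 14 2 5)| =8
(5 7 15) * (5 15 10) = (15)(5 7 10) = [0, 1, 2, 3, 4, 7, 6, 10, 8, 9, 5, 11, 12, 13, 14, 15]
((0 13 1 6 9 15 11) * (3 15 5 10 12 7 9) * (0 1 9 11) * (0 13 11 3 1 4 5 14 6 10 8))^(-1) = (0 8 5 4 11)(1 6 14 9 13 15 3 7 12 10)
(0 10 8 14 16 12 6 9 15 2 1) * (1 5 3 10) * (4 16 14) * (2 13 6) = (0 1)(2 5 3 10 8 4 16 12)(6 9 15 13) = [1, 0, 5, 10, 16, 3, 9, 7, 4, 15, 8, 11, 2, 6, 14, 13, 12]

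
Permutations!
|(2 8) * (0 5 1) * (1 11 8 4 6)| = 8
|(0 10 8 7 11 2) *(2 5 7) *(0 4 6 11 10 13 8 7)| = 8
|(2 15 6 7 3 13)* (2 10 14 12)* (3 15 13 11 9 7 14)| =|(2 13 10 3 11 9 7 15 6 14 12)| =11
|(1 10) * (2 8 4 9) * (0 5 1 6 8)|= |(0 5 1 10 6 8 4 9 2)|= 9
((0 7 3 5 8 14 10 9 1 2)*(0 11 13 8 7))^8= (14)(3 7 5)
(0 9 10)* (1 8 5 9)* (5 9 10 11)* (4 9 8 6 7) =[1, 6, 2, 3, 9, 10, 7, 4, 8, 11, 0, 5] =(0 1 6 7 4 9 11 5 10)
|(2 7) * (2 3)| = 3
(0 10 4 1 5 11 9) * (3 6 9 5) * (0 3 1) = (0 10 4)(3 6 9)(5 11) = [10, 1, 2, 6, 0, 11, 9, 7, 8, 3, 4, 5]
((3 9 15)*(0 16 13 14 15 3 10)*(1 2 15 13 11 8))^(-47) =((0 16 11 8 1 2 15 10)(3 9)(13 14))^(-47) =(0 16 11 8 1 2 15 10)(3 9)(13 14)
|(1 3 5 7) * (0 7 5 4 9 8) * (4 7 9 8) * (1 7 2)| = 12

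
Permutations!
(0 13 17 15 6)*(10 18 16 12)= (0 13 17 15 6)(10 18 16 12)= [13, 1, 2, 3, 4, 5, 0, 7, 8, 9, 18, 11, 10, 17, 14, 6, 12, 15, 16]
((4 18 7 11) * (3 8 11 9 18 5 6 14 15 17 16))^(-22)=((3 8 11 4 5 6 14 15 17 16)(7 9 18))^(-22)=(3 17 14 5 11)(4 8 16 15 6)(7 18 9)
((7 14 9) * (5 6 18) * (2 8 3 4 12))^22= (2 3 12 8 4)(5 6 18)(7 14 9)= ((2 8 3 4 12)(5 6 18)(7 14 9))^22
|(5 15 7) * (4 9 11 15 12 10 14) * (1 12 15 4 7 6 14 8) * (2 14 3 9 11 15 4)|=|(1 12 10 8)(2 14 7 5 4 11)(3 9 15 6)|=12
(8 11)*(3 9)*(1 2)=(1 2)(3 9)(8 11)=[0, 2, 1, 9, 4, 5, 6, 7, 11, 3, 10, 8]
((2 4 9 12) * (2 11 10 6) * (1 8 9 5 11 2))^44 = (1 2 10 9 5)(4 6 12 11 8)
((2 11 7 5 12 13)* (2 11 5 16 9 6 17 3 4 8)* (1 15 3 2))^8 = ((1 15 3 4 8)(2 5 12 13 11 7 16 9 6 17))^8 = (1 4 15 8 3)(2 6 16 11 12)(5 17 9 7 13)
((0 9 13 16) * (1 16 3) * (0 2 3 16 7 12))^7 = ((0 9 13 16 2 3 1 7 12))^7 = (0 7 3 16 9 12 1 2 13)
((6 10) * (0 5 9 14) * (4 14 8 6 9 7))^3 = (0 4 5 14 7)(6 8 9 10)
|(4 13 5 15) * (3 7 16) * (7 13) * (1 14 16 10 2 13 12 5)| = 12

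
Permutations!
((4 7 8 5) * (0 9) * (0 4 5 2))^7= (0 9 4 7 8 2)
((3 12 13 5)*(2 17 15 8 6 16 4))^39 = ((2 17 15 8 6 16 4)(3 12 13 5))^39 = (2 6 17 16 15 4 8)(3 5 13 12)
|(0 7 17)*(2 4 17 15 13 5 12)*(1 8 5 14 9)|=13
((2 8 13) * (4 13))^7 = ((2 8 4 13))^7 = (2 13 4 8)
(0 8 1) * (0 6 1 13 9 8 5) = [5, 6, 2, 3, 4, 0, 1, 7, 13, 8, 10, 11, 12, 9] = (0 5)(1 6)(8 13 9)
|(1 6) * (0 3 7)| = 6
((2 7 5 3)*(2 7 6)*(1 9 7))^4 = (1 3 5 7 9)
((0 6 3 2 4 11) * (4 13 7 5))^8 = ((0 6 3 2 13 7 5 4 11))^8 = (0 11 4 5 7 13 2 3 6)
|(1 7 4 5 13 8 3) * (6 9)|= 14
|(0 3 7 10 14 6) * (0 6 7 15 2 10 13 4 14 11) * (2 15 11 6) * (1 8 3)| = |(15)(0 1 8 3 11)(2 10 6)(4 14 7 13)| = 60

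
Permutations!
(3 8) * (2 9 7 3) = [0, 1, 9, 8, 4, 5, 6, 3, 2, 7] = (2 9 7 3 8)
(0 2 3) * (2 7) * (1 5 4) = (0 7 2 3)(1 5 4) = [7, 5, 3, 0, 1, 4, 6, 2]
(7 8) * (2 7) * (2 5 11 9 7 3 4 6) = (2 3 4 6)(5 11 9 7 8) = [0, 1, 3, 4, 6, 11, 2, 8, 5, 7, 10, 9]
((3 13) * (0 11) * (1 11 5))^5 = (0 5 1 11)(3 13) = ((0 5 1 11)(3 13))^5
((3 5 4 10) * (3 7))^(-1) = ((3 5 4 10 7))^(-1) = (3 7 10 4 5)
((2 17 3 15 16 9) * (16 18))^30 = (2 3 18 9 17 15 16)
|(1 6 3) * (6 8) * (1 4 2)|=6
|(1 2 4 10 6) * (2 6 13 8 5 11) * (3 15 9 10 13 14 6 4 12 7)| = |(1 4 13 8 5 11 2 12 7 3 15 9 10 14 6)| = 15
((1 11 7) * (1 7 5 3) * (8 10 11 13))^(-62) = (1 13 8 10 11 5 3) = ((1 13 8 10 11 5 3))^(-62)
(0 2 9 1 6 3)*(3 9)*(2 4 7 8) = [4, 6, 3, 0, 7, 5, 9, 8, 2, 1] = (0 4 7 8 2 3)(1 6 9)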